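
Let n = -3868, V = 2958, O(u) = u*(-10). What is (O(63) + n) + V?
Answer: -1540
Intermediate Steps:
O(u) = -10*u
(O(63) + n) + V = (-10*63 - 3868) + 2958 = (-630 - 3868) + 2958 = -4498 + 2958 = -1540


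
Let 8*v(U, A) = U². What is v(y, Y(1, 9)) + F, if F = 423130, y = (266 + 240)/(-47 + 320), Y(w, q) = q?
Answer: 63070975549/149058 ≈ 4.2313e+5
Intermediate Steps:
y = 506/273 ≈ 1.8535
v(U, A) = U²/8
v(y, Y(1, 9)) + F = (506/273)²/8 + 423130 = (⅛)*(256036/74529) + 423130 = 64009/149058 + 423130 = 63070975549/149058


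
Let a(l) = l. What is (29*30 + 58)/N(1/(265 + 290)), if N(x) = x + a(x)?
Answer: 257520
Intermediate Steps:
N(x) = 2*x (N(x) = x + x = 2*x)
(29*30 + 58)/N(1/(265 + 290)) = (29*30 + 58)/((2/(265 + 290))) = (870 + 58)/((2/555)) = 928/((2*(1/555))) = 928/(2/555) = 928*(555/2) = 257520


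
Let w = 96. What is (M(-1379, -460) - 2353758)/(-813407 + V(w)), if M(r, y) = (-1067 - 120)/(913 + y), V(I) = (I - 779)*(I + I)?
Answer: 1066253561/427877979 ≈ 2.4920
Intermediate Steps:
V(I) = 2*I*(-779 + I) (V(I) = (-779 + I)*(2*I) = 2*I*(-779 + I))
M(r, y) = -1187/(913 + y)
(M(-1379, -460) - 2353758)/(-813407 + V(w)) = (-1187/(913 - 460) - 2353758)/(-813407 + 2*96*(-779 + 96)) = (-1187/453 - 2353758)/(-813407 + 2*96*(-683)) = (-1187*1/453 - 2353758)/(-813407 - 131136) = (-1187/453 - 2353758)/(-944543) = -1066253561/453*(-1/944543) = 1066253561/427877979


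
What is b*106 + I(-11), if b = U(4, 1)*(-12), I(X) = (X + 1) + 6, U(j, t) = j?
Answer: -5092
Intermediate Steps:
I(X) = 7 + X (I(X) = (1 + X) + 6 = 7 + X)
b = -48 (b = 4*(-12) = -48)
b*106 + I(-11) = -48*106 + (7 - 11) = -5088 - 4 = -5092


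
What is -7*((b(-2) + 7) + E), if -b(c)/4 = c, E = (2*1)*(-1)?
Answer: -91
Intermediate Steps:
E = -2 (E = 2*(-1) = -2)
b(c) = -4*c
-7*((b(-2) + 7) + E) = -7*((-4*(-2) + 7) - 2) = -7*((8 + 7) - 2) = -7*(15 - 2) = -7*13 = -91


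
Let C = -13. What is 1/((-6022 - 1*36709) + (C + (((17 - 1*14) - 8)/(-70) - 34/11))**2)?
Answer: -23716/1007322307 ≈ -2.3544e-5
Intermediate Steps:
1/((-6022 - 1*36709) + (C + (((17 - 1*14) - 8)/(-70) - 34/11))**2) = 1/((-6022 - 1*36709) + (-13 + (((17 - 1*14) - 8)/(-70) - 34/11))**2) = 1/((-6022 - 36709) + (-13 + (((17 - 14) - 8)*(-1/70) - 34*1/11))**2) = 1/(-42731 + (-13 + ((3 - 8)*(-1/70) - 34/11))**2) = 1/(-42731 + (-13 + (-5*(-1/70) - 34/11))**2) = 1/(-42731 + (-13 + (1/14 - 34/11))**2) = 1/(-42731 + (-13 - 465/154)**2) = 1/(-42731 + (-2467/154)**2) = 1/(-42731 + 6086089/23716) = 1/(-1007322307/23716) = -23716/1007322307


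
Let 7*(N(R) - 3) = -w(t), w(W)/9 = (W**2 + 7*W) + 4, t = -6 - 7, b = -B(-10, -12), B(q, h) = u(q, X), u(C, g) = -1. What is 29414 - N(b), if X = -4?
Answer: 206615/7 ≈ 29516.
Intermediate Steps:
B(q, h) = -1
b = 1 (b = -1*(-1) = 1)
t = -13
w(W) = 36 + 9*W**2 + 63*W (w(W) = 9*((W**2 + 7*W) + 4) = 9*(4 + W**2 + 7*W) = 36 + 9*W**2 + 63*W)
N(R) = -717/7 (N(R) = 3 + (-(36 + 9*(-13)**2 + 63*(-13)))/7 = 3 + (-(36 + 9*169 - 819))/7 = 3 + (-(36 + 1521 - 819))/7 = 3 + (-1*738)/7 = 3 + (1/7)*(-738) = 3 - 738/7 = -717/7)
29414 - N(b) = 29414 - 1*(-717/7) = 29414 + 717/7 = 206615/7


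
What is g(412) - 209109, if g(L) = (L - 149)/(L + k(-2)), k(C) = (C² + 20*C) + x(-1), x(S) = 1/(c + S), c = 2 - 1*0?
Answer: -78833830/377 ≈ -2.0911e+5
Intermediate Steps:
c = 2 (c = 2 + 0 = 2)
x(S) = 1/(2 + S)
k(C) = 1 + C² + 20*C (k(C) = (C² + 20*C) + 1/(2 - 1) = (C² + 20*C) + 1/1 = (C² + 20*C) + 1 = 1 + C² + 20*C)
g(L) = (-149 + L)/(-35 + L) (g(L) = (L - 149)/(L + (1 + (-2)² + 20*(-2))) = (-149 + L)/(L + (1 + 4 - 40)) = (-149 + L)/(L - 35) = (-149 + L)/(-35 + L))
g(412) - 209109 = (-149 + 412)/(-35 + 412) - 209109 = 263/377 - 209109 = -78833830/377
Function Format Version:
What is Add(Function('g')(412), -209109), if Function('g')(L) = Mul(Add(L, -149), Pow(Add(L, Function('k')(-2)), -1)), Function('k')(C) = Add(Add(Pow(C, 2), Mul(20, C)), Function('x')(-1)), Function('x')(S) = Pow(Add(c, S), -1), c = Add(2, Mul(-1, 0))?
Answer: Rational(-78833830, 377) ≈ -2.0911e+5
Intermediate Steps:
c = 2 (c = Add(2, 0) = 2)
Function('x')(S) = Pow(Add(2, S), -1)
Function('k')(C) = Add(1, Pow(C, 2), Mul(20, C)) (Function('k')(C) = Add(Add(Pow(C, 2), Mul(20, C)), Pow(Add(2, -1), -1)) = Add(Add(Pow(C, 2), Mul(20, C)), Pow(1, -1)) = Add(Add(Pow(C, 2), Mul(20, C)), 1) = Add(1, Pow(C, 2), Mul(20, C)))
Function('g')(L) = Mul(Pow(Add(-35, L), -1), Add(-149, L)) (Function('g')(L) = Mul(Add(L, -149), Pow(Add(L, Add(1, Pow(-2, 2), Mul(20, -2))), -1)) = Mul(Add(-149, L), Pow(Add(L, Add(1, 4, -40)), -1)) = Mul(Add(-149, L), Pow(Add(L, -35), -1)) = Mul(Add(-149, L), Pow(Add(-35, L), -1)) = Mul(Pow(Add(-35, L), -1), Add(-149, L)))
Add(Function('g')(412), -209109) = Add(Mul(Pow(Add(-35, 412), -1), Add(-149, 412)), -209109) = Add(Mul(Pow(377, -1), 263), -209109) = Add(Mul(Rational(1, 377), 263), -209109) = Add(Rational(263, 377), -209109) = Rational(-78833830, 377)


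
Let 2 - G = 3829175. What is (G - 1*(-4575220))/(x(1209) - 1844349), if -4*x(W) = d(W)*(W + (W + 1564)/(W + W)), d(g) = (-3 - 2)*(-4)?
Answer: -1803941646/4474266557 ≈ -0.40318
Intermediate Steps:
G = -3829173 (G = 2 - 1*3829175 = 2 - 3829175 = -3829173)
d(g) = 20 (d(g) = -5*(-4) = 20)
x(W) = -5*W - 5*(1564 + W)/(2*W) (x(W) = -5*(W + (W + 1564)/(W + W)) = -5*(W + (1564 + W)/((2*W))) = -5*(W + (1564 + W)*(1/(2*W))) = -5*(W + (1564 + W)/(2*W)) = -(20*W + 10*(1564 + W)/W)/4 = -5*W - 5*(1564 + W)/(2*W))
(G - 1*(-4575220))/(x(1209) - 1844349) = (-3829173 - 1*(-4575220))/((-5/2 - 3910/1209 - 5*1209) - 1844349) = (-3829173 + 4575220)/((-5/2 - 3910*1/1209 - 6045) - 1844349) = 746047/((-5/2 - 3910/1209 - 6045) - 1844349) = 746047/(-14630675/2418 - 1844349) = 746047/(-4474266557/2418) = 746047*(-2418/4474266557) = -1803941646/4474266557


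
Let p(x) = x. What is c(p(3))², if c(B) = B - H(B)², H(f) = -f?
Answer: 36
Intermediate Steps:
c(B) = B - B² (c(B) = B - (-B)² = B - B²)
c(p(3))² = (3*(1 - 1*3))² = (3*(1 - 3))² = (3*(-2))² = (-6)² = 36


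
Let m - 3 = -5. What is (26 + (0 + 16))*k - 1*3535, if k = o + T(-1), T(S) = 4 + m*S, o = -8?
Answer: -3619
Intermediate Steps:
m = -2 (m = 3 - 5 = -2)
T(S) = 4 - 2*S
k = -2 (k = -8 + (4 - 2*(-1)) = -8 + (4 + 2) = -8 + 6 = -2)
(26 + (0 + 16))*k - 1*3535 = (26 + (0 + 16))*(-2) - 1*3535 = (26 + 16)*(-2) - 3535 = 42*(-2) - 3535 = -84 - 3535 = -3619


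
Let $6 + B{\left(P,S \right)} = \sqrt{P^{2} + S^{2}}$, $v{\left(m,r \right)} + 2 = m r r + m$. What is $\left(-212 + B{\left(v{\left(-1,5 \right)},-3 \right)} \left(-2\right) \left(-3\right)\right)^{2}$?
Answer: $90052 - 2976 \sqrt{793} \approx 6247.1$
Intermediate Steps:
$v{\left(m,r \right)} = -2 + m + m r^{2}$ ($v{\left(m,r \right)} = -2 + \left(m r r + m\right) = -2 + \left(m r^{2} + m\right) = -2 + \left(m + m r^{2}\right) = -2 + m + m r^{2}$)
$B{\left(P,S \right)} = -6 + \sqrt{P^{2} + S^{2}}$
$\left(-212 + B{\left(v{\left(-1,5 \right)},-3 \right)} \left(-2\right) \left(-3\right)\right)^{2} = \left(-212 + \left(-6 + \sqrt{\left(-2 - 1 - 5^{2}\right)^{2} + \left(-3\right)^{2}}\right) \left(-2\right) \left(-3\right)\right)^{2} = \left(-212 + \left(-6 + \sqrt{\left(-2 - 1 - 25\right)^{2} + 9}\right) \left(-2\right) \left(-3\right)\right)^{2} = \left(-212 + \left(-6 + \sqrt{\left(-28\right)^{2} + 9}\right) \left(-2\right) \left(-3\right)\right)^{2} = \left(-212 + \left(-6 + \sqrt{784 + 9}\right) \left(-2\right) \left(-3\right)\right)^{2} = \left(-212 + \left(-6 + \sqrt{793}\right) \left(-2\right) \left(-3\right)\right)^{2} = \left(-212 + \left(12 - 2 \sqrt{793}\right) \left(-3\right)\right)^{2} = \left(-212 - \left(36 - 6 \sqrt{793}\right)\right)^{2} = \left(-248 + 6 \sqrt{793}\right)^{2}$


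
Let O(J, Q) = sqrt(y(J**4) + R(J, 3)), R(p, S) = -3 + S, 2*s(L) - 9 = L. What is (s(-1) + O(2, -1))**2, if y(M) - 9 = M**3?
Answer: (4 + sqrt(4105))**2 ≈ 4633.6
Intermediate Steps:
s(L) = 9/2 + L/2
y(M) = 9 + M**3
O(J, Q) = sqrt(9 + J**12) (O(J, Q) = sqrt((9 + (J**4)**3) + (-3 + 3)) = sqrt((9 + J**12) + 0) = sqrt(9 + J**12))
(s(-1) + O(2, -1))**2 = ((9/2 + (1/2)*(-1)) + sqrt(9 + 2**12))**2 = ((9/2 - 1/2) + sqrt(9 + 4096))**2 = (4 + sqrt(4105))**2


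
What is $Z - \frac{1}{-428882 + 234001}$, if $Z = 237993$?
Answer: $\frac{46380313834}{194881} \approx 2.3799 \cdot 10^{5}$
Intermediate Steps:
$Z - \frac{1}{-428882 + 234001} = 237993 - \frac{1}{-428882 + 234001} = 237993 - \frac{1}{-194881} = 237993 - - \frac{1}{194881} = 237993 + \frac{1}{194881} = \frac{46380313834}{194881}$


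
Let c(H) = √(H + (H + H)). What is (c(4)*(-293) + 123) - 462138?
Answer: -462015 - 586*√3 ≈ -4.6303e+5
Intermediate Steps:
c(H) = √3*√H (c(H) = √(H + 2*H) = √(3*H) = √3*√H)
(c(4)*(-293) + 123) - 462138 = ((√3*√4)*(-293) + 123) - 462138 = ((√3*2)*(-293) + 123) - 462138 = ((2*√3)*(-293) + 123) - 462138 = (-586*√3 + 123) - 462138 = (123 - 586*√3) - 462138 = -462015 - 586*√3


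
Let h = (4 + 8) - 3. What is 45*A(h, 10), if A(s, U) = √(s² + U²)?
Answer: 45*√181 ≈ 605.41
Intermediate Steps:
h = 9 (h = 12 - 3 = 9)
A(s, U) = √(U² + s²)
45*A(h, 10) = 45*√(10² + 9²) = 45*√(100 + 81) = 45*√181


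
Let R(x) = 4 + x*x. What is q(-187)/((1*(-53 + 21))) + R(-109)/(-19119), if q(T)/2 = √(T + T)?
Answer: -11885/19119 - I*√374/16 ≈ -0.62163 - 1.2087*I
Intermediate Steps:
q(T) = 2*√2*√T (q(T) = 2*√(T + T) = 2*√(2*T) = 2*(√2*√T) = 2*√2*√T)
R(x) = 4 + x²
q(-187)/((1*(-53 + 21))) + R(-109)/(-19119) = (2*√2*√(-187))/((1*(-53 + 21))) + (4 + (-109)²)/(-19119) = (2*√2*(I*√187))/((1*(-32))) + (4 + 11881)*(-1/19119) = (2*I*√374)/(-32) + 11885*(-1/19119) = (2*I*√374)*(-1/32) - 11885/19119 = -I*√374/16 - 11885/19119 = -11885/19119 - I*√374/16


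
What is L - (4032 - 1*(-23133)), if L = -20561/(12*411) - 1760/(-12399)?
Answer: -553812249913/20383956 ≈ -27169.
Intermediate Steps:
L = -82085173/20383956 (L = -20561/4932 - 1760*(-1/12399) = -20561*1/4932 + 1760/12399 = -20561/4932 + 1760/12399 = -82085173/20383956 ≈ -4.0269)
L - (4032 - 1*(-23133)) = -82085173/20383956 - (4032 - 1*(-23133)) = -82085173/20383956 - (4032 + 23133) = -82085173/20383956 - 1*27165 = -82085173/20383956 - 27165 = -553812249913/20383956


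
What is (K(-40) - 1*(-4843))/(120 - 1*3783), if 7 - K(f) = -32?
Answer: -4882/3663 ≈ -1.3328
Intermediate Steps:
K(f) = 39 (K(f) = 7 - 1*(-32) = 7 + 32 = 39)
(K(-40) - 1*(-4843))/(120 - 1*3783) = (39 - 1*(-4843))/(120 - 1*3783) = (39 + 4843)/(120 - 3783) = 4882/(-3663) = 4882*(-1/3663) = -4882/3663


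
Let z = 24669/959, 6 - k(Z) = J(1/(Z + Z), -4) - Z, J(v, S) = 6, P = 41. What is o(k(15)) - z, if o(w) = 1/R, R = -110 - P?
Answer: -3725978/144809 ≈ -25.730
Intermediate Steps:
R = -151 (R = -110 - 1*41 = -110 - 41 = -151)
k(Z) = Z (k(Z) = 6 - (6 - Z) = 6 + (-6 + Z) = Z)
o(w) = -1/151 (o(w) = 1/(-151) = -1/151)
z = 24669/959 (z = 24669*(1/959) = 24669/959 ≈ 25.724)
o(k(15)) - z = -1/151 - 1*24669/959 = -1/151 - 24669/959 = -3725978/144809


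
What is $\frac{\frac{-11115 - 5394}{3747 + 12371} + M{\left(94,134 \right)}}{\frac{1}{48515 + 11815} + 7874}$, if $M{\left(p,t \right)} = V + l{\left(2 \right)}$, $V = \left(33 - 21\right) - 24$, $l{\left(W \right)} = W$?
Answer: $- \frac{5359988685}{3828334634839} \approx -0.0014001$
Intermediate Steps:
$V = -12$ ($V = 12 - 24 = -12$)
$M{\left(p,t \right)} = -10$ ($M{\left(p,t \right)} = -12 + 2 = -10$)
$\frac{\frac{-11115 - 5394}{3747 + 12371} + M{\left(94,134 \right)}}{\frac{1}{48515 + 11815} + 7874} = \frac{\frac{-11115 - 5394}{3747 + 12371} - 10}{\frac{1}{48515 + 11815} + 7874} = \frac{- \frac{16509}{16118} - 10}{\frac{1}{60330} + 7874} = \frac{\left(-16509\right) \frac{1}{16118} - 10}{\frac{1}{60330} + 7874} = \frac{- \frac{16509}{16118} - 10}{\frac{475038421}{60330}} = \left(- \frac{177689}{16118}\right) \frac{60330}{475038421} = - \frac{5359988685}{3828334634839}$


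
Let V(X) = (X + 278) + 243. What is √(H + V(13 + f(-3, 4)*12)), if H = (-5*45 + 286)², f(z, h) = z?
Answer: √4219 ≈ 64.954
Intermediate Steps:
H = 3721 (H = (-225 + 286)² = 61² = 3721)
V(X) = 521 + X (V(X) = (278 + X) + 243 = 521 + X)
√(H + V(13 + f(-3, 4)*12)) = √(3721 + (521 + (13 - 3*12))) = √(3721 + (521 + (13 - 36))) = √(3721 + (521 - 23)) = √(3721 + 498) = √4219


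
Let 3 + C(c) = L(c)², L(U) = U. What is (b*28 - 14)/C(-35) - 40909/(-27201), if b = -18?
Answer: 17950340/16619811 ≈ 1.0801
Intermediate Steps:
C(c) = -3 + c²
(b*28 - 14)/C(-35) - 40909/(-27201) = (-18*28 - 14)/(-3 + (-35)²) - 40909/(-27201) = (-504 - 14)/(-3 + 1225) - 40909*(-1/27201) = -518/1222 + 40909/27201 = -518*1/1222 + 40909/27201 = -259/611 + 40909/27201 = 17950340/16619811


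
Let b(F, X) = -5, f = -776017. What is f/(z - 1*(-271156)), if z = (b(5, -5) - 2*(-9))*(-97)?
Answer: -40843/14205 ≈ -2.8753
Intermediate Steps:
z = -1261 (z = (-5 - 2*(-9))*(-97) = (-5 + 18)*(-97) = 13*(-97) = -1261)
f/(z - 1*(-271156)) = -776017/(-1261 - 1*(-271156)) = -776017/(-1261 + 271156) = -776017/269895 = -776017*1/269895 = -40843/14205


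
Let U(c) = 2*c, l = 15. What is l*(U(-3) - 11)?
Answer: -255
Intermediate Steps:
l*(U(-3) - 11) = 15*(2*(-3) - 11) = 15*(-6 - 11) = 15*(-17) = -255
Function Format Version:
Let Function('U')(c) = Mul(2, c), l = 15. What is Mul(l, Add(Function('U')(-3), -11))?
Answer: -255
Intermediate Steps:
Mul(l, Add(Function('U')(-3), -11)) = Mul(15, Add(Mul(2, -3), -11)) = Mul(15, Add(-6, -11)) = Mul(15, -17) = -255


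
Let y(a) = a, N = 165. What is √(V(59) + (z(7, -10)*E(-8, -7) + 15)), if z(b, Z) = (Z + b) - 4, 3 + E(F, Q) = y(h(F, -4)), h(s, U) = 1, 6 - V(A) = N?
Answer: I*√130 ≈ 11.402*I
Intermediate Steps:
V(A) = -159 (V(A) = 6 - 1*165 = 6 - 165 = -159)
E(F, Q) = -2 (E(F, Q) = -3 + 1 = -2)
z(b, Z) = -4 + Z + b
√(V(59) + (z(7, -10)*E(-8, -7) + 15)) = √(-159 + ((-4 - 10 + 7)*(-2) + 15)) = √(-159 + (-7*(-2) + 15)) = √(-159 + (14 + 15)) = √(-159 + 29) = √(-130) = I*√130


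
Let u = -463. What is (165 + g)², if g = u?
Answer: 88804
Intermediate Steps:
g = -463
(165 + g)² = (165 - 463)² = (-298)² = 88804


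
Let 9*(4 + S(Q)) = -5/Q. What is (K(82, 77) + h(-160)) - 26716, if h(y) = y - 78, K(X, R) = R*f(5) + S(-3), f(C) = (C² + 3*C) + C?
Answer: -634306/27 ≈ -23493.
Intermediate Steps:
f(C) = C² + 4*C
S(Q) = -4 - 5/(9*Q) (S(Q) = -4 + (-5/Q)/9 = -4 - 5/(9*Q))
K(X, R) = -103/27 + 45*R (K(X, R) = R*(5*(4 + 5)) + (-4 - 5/9/(-3)) = R*(5*9) + (-4 - 5/9*(-⅓)) = R*45 + (-4 + 5/27) = 45*R - 103/27 = -103/27 + 45*R)
h(y) = -78 + y
(K(82, 77) + h(-160)) - 26716 = ((-103/27 + 45*77) + (-78 - 160)) - 26716 = ((-103/27 + 3465) - 238) - 26716 = (93452/27 - 238) - 26716 = 87026/27 - 26716 = -634306/27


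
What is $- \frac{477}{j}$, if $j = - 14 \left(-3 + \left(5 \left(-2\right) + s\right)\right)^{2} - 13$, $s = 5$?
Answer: $\frac{53}{101} \approx 0.52475$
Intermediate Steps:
$j = -909$ ($j = - 14 \left(-3 + \left(5 \left(-2\right) + 5\right)\right)^{2} - 13 = - 14 \left(-3 + \left(-10 + 5\right)\right)^{2} - 13 = - 14 \left(-3 - 5\right)^{2} - 13 = - 14 \left(-8\right)^{2} - 13 = \left(-14\right) 64 - 13 = -896 - 13 = -909$)
$- \frac{477}{j} = - \frac{477}{-909} = \left(-477\right) \left(- \frac{1}{909}\right) = \frac{53}{101}$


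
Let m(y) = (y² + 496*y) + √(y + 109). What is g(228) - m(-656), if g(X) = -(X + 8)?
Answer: -105196 - I*√547 ≈ -1.052e+5 - 23.388*I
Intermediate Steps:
g(X) = -8 - X (g(X) = -(8 + X) = -8 - X)
m(y) = y² + √(109 + y) + 496*y (m(y) = (y² + 496*y) + √(109 + y) = y² + √(109 + y) + 496*y)
g(228) - m(-656) = (-8 - 1*228) - ((-656)² + √(109 - 656) + 496*(-656)) = (-8 - 228) - (430336 + √(-547) - 325376) = -236 - (430336 + I*√547 - 325376) = -236 - (104960 + I*√547) = -236 + (-104960 - I*√547) = -105196 - I*√547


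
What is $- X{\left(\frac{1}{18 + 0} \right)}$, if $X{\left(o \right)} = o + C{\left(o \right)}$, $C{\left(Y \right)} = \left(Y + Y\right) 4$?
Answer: $- \frac{1}{2} \approx -0.5$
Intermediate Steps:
$C{\left(Y \right)} = 8 Y$ ($C{\left(Y \right)} = 2 Y 4 = 8 Y$)
$X{\left(o \right)} = 9 o$ ($X{\left(o \right)} = o + 8 o = 9 o$)
$- X{\left(\frac{1}{18 + 0} \right)} = - \frac{9}{18 + 0} = - \frac{9}{18} = \left(-1\right) \frac{1}{2} = - \frac{1}{2}$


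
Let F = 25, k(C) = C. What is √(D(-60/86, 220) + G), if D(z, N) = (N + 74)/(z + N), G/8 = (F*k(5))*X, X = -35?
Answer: I*√778063071485/4715 ≈ 187.08*I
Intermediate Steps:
G = -35000 (G = 8*((25*5)*(-35)) = 8*(125*(-35)) = 8*(-4375) = -35000)
D(z, N) = (74 + N)/(N + z)
√(D(-60/86, 220) + G) = √((74 + 220)/(220 - 60/86) - 35000) = √(294/(220 - 60*1/86) - 35000) = √(294/(220 - 30/43) - 35000) = √(294/(9430/43) - 35000) = √((43/9430)*294 - 35000) = √(6321/4715 - 35000) = √(-165018679/4715) = I*√778063071485/4715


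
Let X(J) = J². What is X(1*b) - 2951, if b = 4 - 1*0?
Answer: -2935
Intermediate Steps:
b = 4 (b = 4 + 0 = 4)
X(1*b) - 2951 = (1*4)² - 2951 = 4² - 2951 = 16 - 2951 = -2935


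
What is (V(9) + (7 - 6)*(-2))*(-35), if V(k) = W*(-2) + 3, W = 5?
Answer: 315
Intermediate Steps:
V(k) = -7 (V(k) = 5*(-2) + 3 = -10 + 3 = -7)
(V(9) + (7 - 6)*(-2))*(-35) = (-7 + (7 - 6)*(-2))*(-35) = (-7 + 1*(-2))*(-35) = (-7 - 2)*(-35) = -9*(-35) = 315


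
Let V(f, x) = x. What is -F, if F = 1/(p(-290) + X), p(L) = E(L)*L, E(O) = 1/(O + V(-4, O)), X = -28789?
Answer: 2/57577 ≈ 3.4736e-5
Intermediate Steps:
E(O) = 1/(2*O) (E(O) = 1/(O + O) = 1/(2*O))
p(L) = ½ (p(L) = (1/(2*L))*L = ½)
F = -2/57577 (F = 1/(½ - 28789) = 1/(-57577/2) = -2/57577 ≈ -3.4736e-5)
-F = -1*(-2/57577) = 2/57577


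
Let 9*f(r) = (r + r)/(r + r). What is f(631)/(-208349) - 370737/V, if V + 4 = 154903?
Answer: -25747566808/10757683917 ≈ -2.3934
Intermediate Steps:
V = 154899 (V = -4 + 154903 = 154899)
f(r) = ⅑ (f(r) = ((r + r)/(r + r))/9 = ((2*r)/((2*r)))/9 = ((2*r)*(1/(2*r)))/9 = (⅑)*1 = ⅑)
f(631)/(-208349) - 370737/V = (⅑)/(-208349) - 370737/154899 = (⅑)*(-1/208349) - 370737*1/154899 = -1/1875141 - 13731/5737 = -25747566808/10757683917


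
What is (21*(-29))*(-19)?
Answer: 11571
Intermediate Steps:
(21*(-29))*(-19) = -609*(-19) = 11571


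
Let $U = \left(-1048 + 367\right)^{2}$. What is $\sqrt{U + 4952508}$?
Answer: $\sqrt{5416269} \approx 2327.3$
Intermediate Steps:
$U = 463761$ ($U = \left(-681\right)^{2} = 463761$)
$\sqrt{U + 4952508} = \sqrt{463761 + 4952508} = \sqrt{5416269}$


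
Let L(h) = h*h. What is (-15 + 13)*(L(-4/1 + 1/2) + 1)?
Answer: -53/2 ≈ -26.500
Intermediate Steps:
L(h) = h²
(-15 + 13)*(L(-4/1 + 1/2) + 1) = (-15 + 13)*((-4/1 + 1/2)² + 1) = -2*((-4*1 + 1*(½))² + 1) = -2*((-4 + ½)² + 1) = -2*((-7/2)² + 1) = -2*(49/4 + 1) = -2*53/4 = -53/2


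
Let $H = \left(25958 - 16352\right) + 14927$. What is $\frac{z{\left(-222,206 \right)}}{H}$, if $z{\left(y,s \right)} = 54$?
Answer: $\frac{54}{24533} \approx 0.0022011$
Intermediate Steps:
$H = 24533$ ($H = 9606 + 14927 = 24533$)
$\frac{z{\left(-222,206 \right)}}{H} = \frac{54}{24533}$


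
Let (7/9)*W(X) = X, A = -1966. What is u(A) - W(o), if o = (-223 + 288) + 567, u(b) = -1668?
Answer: -17364/7 ≈ -2480.6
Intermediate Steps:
o = 632 (o = 65 + 567 = 632)
W(X) = 9*X/7
u(A) - W(o) = -1668 - 9*632/7 = -1668 - 1*5688/7 = -1668 - 5688/7 = -17364/7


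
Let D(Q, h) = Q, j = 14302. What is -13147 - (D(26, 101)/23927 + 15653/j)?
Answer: -4499330284421/342203954 ≈ -13148.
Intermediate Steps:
-13147 - (D(26, 101)/23927 + 15653/j) = -13147 - (26/23927 + 15653/14302) = -13147 - 1*374901183/342203954 = -13147 - 374901183/342203954 = -4499330284421/342203954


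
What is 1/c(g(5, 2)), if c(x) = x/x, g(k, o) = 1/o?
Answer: 1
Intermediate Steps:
g(k, o) = 1/o
c(x) = 1
1/c(g(5, 2)) = 1/1 = 1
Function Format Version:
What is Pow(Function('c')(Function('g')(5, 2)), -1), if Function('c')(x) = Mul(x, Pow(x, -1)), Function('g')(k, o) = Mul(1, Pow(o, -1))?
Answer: 1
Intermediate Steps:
Function('g')(k, o) = Pow(o, -1)
Function('c')(x) = 1
Pow(Function('c')(Function('g')(5, 2)), -1) = Pow(1, -1) = 1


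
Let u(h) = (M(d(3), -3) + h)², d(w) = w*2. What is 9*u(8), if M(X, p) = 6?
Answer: 1764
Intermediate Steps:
d(w) = 2*w
u(h) = (6 + h)²
9*u(8) = 9*(6 + 8)² = 9*14² = 9*196 = 1764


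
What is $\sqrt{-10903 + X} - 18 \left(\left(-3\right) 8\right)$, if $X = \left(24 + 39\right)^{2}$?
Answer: $432 + i \sqrt{6934} \approx 432.0 + 83.271 i$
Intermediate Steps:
$X = 3969$ ($X = 63^{2} = 3969$)
$\sqrt{-10903 + X} - 18 \left(\left(-3\right) 8\right) = \sqrt{-10903 + 3969} - 18 \left(\left(-3\right) 8\right) = \sqrt{-6934} - 18 \left(-24\right) = i \sqrt{6934} - -432 = i \sqrt{6934} + 432 = 432 + i \sqrt{6934}$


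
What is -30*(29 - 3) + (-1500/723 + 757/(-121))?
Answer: -22988517/29161 ≈ -788.33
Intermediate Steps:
-30*(29 - 3) + (-1500/723 + 757/(-121)) = -30*26 + (-1500*1/723 + 757*(-1/121)) = -780 + (-500/241 - 757/121) = -780 - 242937/29161 = -22988517/29161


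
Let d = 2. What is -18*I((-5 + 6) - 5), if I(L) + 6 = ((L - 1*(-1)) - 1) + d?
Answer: 144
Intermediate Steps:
I(L) = -4 + L (I(L) = -6 + (((L - 1*(-1)) - 1) + 2) = -6 + (((L + 1) - 1) + 2) = -6 + (((1 + L) - 1) + 2) = -6 + (L + 2) = -6 + (2 + L) = -4 + L)
-18*I((-5 + 6) - 5) = -18*(-4 + ((-5 + 6) - 5)) = -18*(-4 + (1 - 5)) = -18*(-4 - 4) = -18*(-8) = 144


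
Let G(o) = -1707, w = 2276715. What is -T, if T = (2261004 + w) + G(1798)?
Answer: -4536012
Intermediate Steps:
T = 4536012 (T = (2261004 + 2276715) - 1707 = 4537719 - 1707 = 4536012)
-T = -1*4536012 = -4536012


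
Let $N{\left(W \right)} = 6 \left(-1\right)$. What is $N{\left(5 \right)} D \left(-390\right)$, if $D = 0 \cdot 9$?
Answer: $0$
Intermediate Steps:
$D = 0$
$N{\left(W \right)} = -6$
$N{\left(5 \right)} D \left(-390\right) = - 6 \cdot 0 \left(-390\right) = \left(-6\right) 0 = 0$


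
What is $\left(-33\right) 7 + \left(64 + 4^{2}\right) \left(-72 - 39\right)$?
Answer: $-9111$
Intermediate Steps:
$\left(-33\right) 7 + \left(64 + 4^{2}\right) \left(-72 - 39\right) = -231 + \left(64 + 16\right) \left(-111\right) = -231 + 80 \left(-111\right) = -231 - 8880 = -9111$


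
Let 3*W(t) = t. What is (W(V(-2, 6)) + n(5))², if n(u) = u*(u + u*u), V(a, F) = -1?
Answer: 201601/9 ≈ 22400.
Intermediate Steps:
W(t) = t/3
n(u) = u*(u + u²)
(W(V(-2, 6)) + n(5))² = ((⅓)*(-1) + 5²*(1 + 5))² = (-⅓ + 25*6)² = (-⅓ + 150)² = (449/3)² = 201601/9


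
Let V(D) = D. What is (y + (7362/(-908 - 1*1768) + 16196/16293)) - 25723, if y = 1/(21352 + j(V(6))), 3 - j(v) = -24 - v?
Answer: -3997573452423587/155397909030 ≈ -25725.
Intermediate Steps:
j(v) = 27 + v (j(v) = 3 - (-24 - v) = 3 + (24 + v) = 27 + v)
y = 1/21385 (y = 1/(21352 + (27 + 6)) = 1/(21352 + 33) = 1/21385 ≈ 4.6762e-5)
(y + (7362/(-908 - 1*1768) + 16196/16293)) - 25723 = (1/21385 + (7362/(-908 - 1*1768) + 16196/16293)) - 25723 = (1/21385 + (7362/(-908 - 1768) + 16196*(1/16293))) - 25723 = (1/21385 + (7362/(-2676) + 16196/16293)) - 25723 = (1/21385 + (7362*(-1/2676) + 16196/16293)) - 25723 = (1/21385 + (-1227/446 + 16196/16293)) - 25723 = (1/21385 - 12768095/7266678) - 25723 = -273038444897/155397909030 - 25723 = -3997573452423587/155397909030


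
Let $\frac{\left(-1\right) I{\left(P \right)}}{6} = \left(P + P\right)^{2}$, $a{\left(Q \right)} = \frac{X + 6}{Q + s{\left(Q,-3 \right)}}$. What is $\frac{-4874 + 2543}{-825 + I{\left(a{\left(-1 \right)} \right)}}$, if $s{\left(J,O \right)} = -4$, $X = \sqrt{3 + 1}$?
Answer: $\frac{19425}{7387} \approx 2.6296$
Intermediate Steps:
$X = 2$ ($X = \sqrt{4} = 2$)
$a{\left(Q \right)} = \frac{8}{-4 + Q}$ ($a{\left(Q \right)} = \frac{2 + 6}{Q - 4} = \frac{8}{-4 + Q}$)
$I{\left(P \right)} = - 24 P^{2}$ ($I{\left(P \right)} = - 6 \left(P + P\right)^{2} = - 6 \left(2 P\right)^{2} = - 6 \cdot 4 P^{2} = - 24 P^{2}$)
$\frac{-4874 + 2543}{-825 + I{\left(a{\left(-1 \right)} \right)}} = \frac{-4874 + 2543}{-825 - 24 \left(\frac{8}{-4 - 1}\right)^{2}} = - \frac{2331}{-825 - 24 \left(\frac{8}{-5}\right)^{2}} = - \frac{2331}{-825 - 24 \left(8 \left(- \frac{1}{5}\right)\right)^{2}} = - \frac{2331}{-825 - 24 \left(- \frac{8}{5}\right)^{2}} = - \frac{2331}{-825 - \frac{1536}{25}} = - \frac{2331}{- \frac{22161}{25}} = \left(-2331\right) \left(- \frac{25}{22161}\right) = \frac{19425}{7387}$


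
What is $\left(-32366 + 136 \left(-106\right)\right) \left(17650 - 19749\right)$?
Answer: $98195418$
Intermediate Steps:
$\left(-32366 + 136 \left(-106\right)\right) \left(17650 - 19749\right) = \left(-32366 - 14416\right) \left(-2099\right) = \left(-46782\right) \left(-2099\right) = 98195418$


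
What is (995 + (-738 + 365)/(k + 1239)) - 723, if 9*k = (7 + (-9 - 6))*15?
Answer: 999025/3677 ≈ 271.70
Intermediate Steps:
k = -40/3 (k = ((7 + (-9 - 6))*15)/9 = ((7 - 15)*15)/9 = (-8*15)/9 = (⅑)*(-120) = -40/3 ≈ -13.333)
(995 + (-738 + 365)/(k + 1239)) - 723 = (995 + (-738 + 365)/(-40/3 + 1239)) - 723 = (995 - 373/3677/3) - 723 = (995 - 373*3/3677) - 723 = (995 - 1119/3677) - 723 = 3657496/3677 - 723 = 999025/3677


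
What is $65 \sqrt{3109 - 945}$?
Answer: $130 \sqrt{541} \approx 3023.7$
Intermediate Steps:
$65 \sqrt{3109 - 945} = 65 \sqrt{2164} = 65 \cdot 2 \sqrt{541} = 130 \sqrt{541}$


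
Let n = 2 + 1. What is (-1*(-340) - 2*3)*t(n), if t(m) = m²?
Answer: 3006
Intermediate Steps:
n = 3
(-1*(-340) - 2*3)*t(n) = (-1*(-340) - 2*3)*3² = (340 - 6)*9 = 334*9 = 3006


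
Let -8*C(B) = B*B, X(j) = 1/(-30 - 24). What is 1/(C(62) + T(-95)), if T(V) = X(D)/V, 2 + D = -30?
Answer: -2565/1232482 ≈ -0.0020812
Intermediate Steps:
D = -32 (D = -2 - 30 = -32)
X(j) = -1/54 (X(j) = 1/(-54) = -1/54)
C(B) = -B**2/8 (C(B) = -B*B/8 = -B**2/8)
T(V) = -1/(54*V)
1/(C(62) + T(-95)) = 1/(-1/8*62**2 - 1/54/(-95)) = 1/(-1/8*3844 - 1/54*(-1/95)) = 1/(-961/2 + 1/5130) = 1/(-1232482/2565) = -2565/1232482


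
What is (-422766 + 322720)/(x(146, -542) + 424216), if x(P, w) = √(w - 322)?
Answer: -2652569621/11247450970 + 150069*I*√6/22494901940 ≈ -0.23584 + 1.6341e-5*I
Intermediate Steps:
x(P, w) = √(-322 + w)
(-422766 + 322720)/(x(146, -542) + 424216) = (-422766 + 322720)/(√(-322 - 542) + 424216) = -100046/(√(-864) + 424216) = -100046/(12*I*√6 + 424216) = -100046/(424216 + 12*I*√6)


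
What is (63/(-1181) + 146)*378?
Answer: 65153214/1181 ≈ 55168.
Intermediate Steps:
(63/(-1181) + 146)*378 = (63*(-1/1181) + 146)*378 = (-63/1181 + 146)*378 = (172363/1181)*378 = 65153214/1181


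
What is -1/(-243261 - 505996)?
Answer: 1/749257 ≈ 1.3347e-6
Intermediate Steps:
-1/(-243261 - 505996) = -1/(-749257) = -1*(-1/749257) = 1/749257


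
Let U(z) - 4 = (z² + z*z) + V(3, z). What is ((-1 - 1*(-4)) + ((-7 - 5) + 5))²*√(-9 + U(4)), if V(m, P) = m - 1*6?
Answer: 32*√6 ≈ 78.384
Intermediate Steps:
V(m, P) = -6 + m (V(m, P) = m - 6 = -6 + m)
U(z) = 1 + 2*z² (U(z) = 4 + ((z² + z*z) + (-6 + 3)) = 4 + ((z² + z²) - 3) = 4 + (2*z² - 3) = 4 + (-3 + 2*z²) = 1 + 2*z²)
((-1 - 1*(-4)) + ((-7 - 5) + 5))²*√(-9 + U(4)) = ((-1 - 1*(-4)) + ((-7 - 5) + 5))²*√(-9 + (1 + 2*4²)) = ((-1 + 4) + (-12 + 5))²*√(-9 + (1 + 2*16)) = (3 - 7)²*√(-9 + (1 + 32)) = (-4)²*√(-9 + 33) = 16*√24 = 16*(2*√6) = 32*√6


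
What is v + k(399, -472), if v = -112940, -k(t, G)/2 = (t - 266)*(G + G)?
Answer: 138164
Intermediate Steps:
k(t, G) = -4*G*(-266 + t) (k(t, G) = -2*(t - 266)*(G + G) = -2*(-266 + t)*2*G = -4*G*(-266 + t))
v + k(399, -472) = -112940 + 4*(-472)*(266 - 1*399) = -112940 + 4*(-472)*(266 - 399) = -112940 + 4*(-472)*(-133) = -112940 + 251104 = 138164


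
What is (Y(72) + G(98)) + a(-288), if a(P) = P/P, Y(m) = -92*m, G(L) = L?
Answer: -6525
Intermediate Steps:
a(P) = 1
(Y(72) + G(98)) + a(-288) = (-92*72 + 98) + 1 = (-6624 + 98) + 1 = -6526 + 1 = -6525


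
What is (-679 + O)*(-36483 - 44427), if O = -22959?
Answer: 1912550580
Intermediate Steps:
(-679 + O)*(-36483 - 44427) = (-679 - 22959)*(-36483 - 44427) = -23638*(-80910) = 1912550580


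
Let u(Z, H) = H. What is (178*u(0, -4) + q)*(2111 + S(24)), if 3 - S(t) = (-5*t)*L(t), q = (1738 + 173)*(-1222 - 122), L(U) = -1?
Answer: -5122777424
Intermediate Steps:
q = -2568384 (q = 1911*(-1344) = -2568384)
S(t) = 3 - 5*t (S(t) = 3 - (-5*t)*(-1) = 3 - 5*t)
(178*u(0, -4) + q)*(2111 + S(24)) = (178*(-4) - 2568384)*(2111 + (3 - 5*24)) = (-712 - 2568384)*(2111 + (3 - 120)) = -2569096*(2111 - 117) = -2569096*1994 = -5122777424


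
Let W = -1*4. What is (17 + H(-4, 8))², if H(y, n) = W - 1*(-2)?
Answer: 225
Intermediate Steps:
W = -4
H(y, n) = -2 (H(y, n) = -4 - 1*(-2) = -4 + 2 = -2)
(17 + H(-4, 8))² = (17 - 2)² = 15² = 225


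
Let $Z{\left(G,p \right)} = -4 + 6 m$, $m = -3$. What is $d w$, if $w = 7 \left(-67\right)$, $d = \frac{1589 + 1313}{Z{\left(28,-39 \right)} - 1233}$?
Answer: $\frac{1361038}{1255} \approx 1084.5$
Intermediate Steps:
$Z{\left(G,p \right)} = -22$ ($Z{\left(G,p \right)} = -4 + 6 \left(-3\right) = -4 - 18 = -22$)
$d = - \frac{2902}{1255}$ ($d = \frac{1589 + 1313}{-22 - 1233} = \frac{2902}{-1255} = 2902 \left(- \frac{1}{1255}\right) = - \frac{2902}{1255} \approx -2.3124$)
$w = -469$
$d w = \left(- \frac{2902}{1255}\right) \left(-469\right) = \frac{1361038}{1255}$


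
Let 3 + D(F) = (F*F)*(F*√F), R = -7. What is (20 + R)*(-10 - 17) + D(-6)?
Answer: -354 - 216*I*√6 ≈ -354.0 - 529.09*I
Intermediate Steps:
D(F) = -3 + F^(7/2) (D(F) = -3 + (F*F)*(F*√F) = -3 + F²*F^(3/2) = -3 + F^(7/2))
(20 + R)*(-10 - 17) + D(-6) = (20 - 7)*(-10 - 17) + (-3 + (-6)^(7/2)) = 13*(-27) + (-3 - 216*I*√6) = -351 + (-3 - 216*I*√6) = -354 - 216*I*√6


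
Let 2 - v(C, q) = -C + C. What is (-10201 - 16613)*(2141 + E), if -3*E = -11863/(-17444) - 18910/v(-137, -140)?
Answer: -1237751977461/8722 ≈ -1.4191e+8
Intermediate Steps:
v(C, q) = 2 (v(C, q) = 2 - (-C + C) = 2 - 1*0 = 2 + 0 = 2)
E = 54973719/17444 (E = -(-11863/(-17444) - 18910/2)/3 = -(-11863*(-1/17444) - 18910*1/2)/3 = -(11863/17444 - 9455)/3 = -1/3*(-164921157/17444) = 54973719/17444 ≈ 3151.4)
(-10201 - 16613)*(2141 + E) = (-10201 - 16613)*(2141 + 54973719/17444) = -26814*92321323/17444 = -1237751977461/8722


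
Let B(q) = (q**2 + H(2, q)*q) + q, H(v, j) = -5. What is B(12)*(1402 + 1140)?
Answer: 244032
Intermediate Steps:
B(q) = q**2 - 4*q (B(q) = (q**2 - 5*q) + q = q**2 - 4*q)
B(12)*(1402 + 1140) = (12*(-4 + 12))*(1402 + 1140) = (12*8)*2542 = 96*2542 = 244032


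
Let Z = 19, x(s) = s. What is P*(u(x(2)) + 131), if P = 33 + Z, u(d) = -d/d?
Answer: 6760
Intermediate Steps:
u(d) = -1 (u(d) = -1*1 = -1)
P = 52 (P = 33 + 19 = 52)
P*(u(x(2)) + 131) = 52*(-1 + 131) = 52*130 = 6760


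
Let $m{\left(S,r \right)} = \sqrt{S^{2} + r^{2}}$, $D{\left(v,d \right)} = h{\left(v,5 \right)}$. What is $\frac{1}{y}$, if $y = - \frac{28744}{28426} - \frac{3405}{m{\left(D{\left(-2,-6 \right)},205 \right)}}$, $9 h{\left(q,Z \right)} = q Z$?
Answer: $\frac{27814320519940}{7560283947424169} - \frac{1238115422601 \sqrt{136165}}{7560283947424169} \approx -0.056751$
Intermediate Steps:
$h{\left(q,Z \right)} = \frac{Z q}{9}$ ($h{\left(q,Z \right)} = \frac{q Z}{9} = \frac{Z q}{9}$)
$D{\left(v,d \right)} = \frac{5 v}{9}$ ($D{\left(v,d \right)} = \frac{1}{9} \cdot 5 v = \frac{5 v}{9}$)
$y = - \frac{14372}{14213} - \frac{6129 \sqrt{136165}}{136165}$ ($y = - \frac{28744}{28426} - \frac{3405}{\sqrt{\left(\frac{5}{9} \left(-2\right)\right)^{2} + 205^{2}}} = \left(-28744\right) \frac{1}{28426} - \frac{3405}{\sqrt{\left(- \frac{10}{9}\right)^{2} + 42025}} = - \frac{14372}{14213} - \frac{3405}{\sqrt{\frac{100}{81} + 42025}} = - \frac{14372}{14213} - \frac{3405}{\sqrt{\frac{3404125}{81}}} = - \frac{14372}{14213} - \frac{3405}{\frac{5}{9} \sqrt{136165}} = - \frac{14372}{14213} - 3405 \frac{9 \sqrt{136165}}{680825} = - \frac{14372}{14213} - \frac{6129 \sqrt{136165}}{136165} \approx -17.621$)
$\frac{1}{y} = \frac{1}{- \frac{14372}{14213} - \frac{6129 \sqrt{136165}}{136165}}$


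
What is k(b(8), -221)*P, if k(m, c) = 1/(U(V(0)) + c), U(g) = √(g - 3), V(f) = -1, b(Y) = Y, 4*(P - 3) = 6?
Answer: -1989/97690 - 9*I/48845 ≈ -0.02036 - 0.00018426*I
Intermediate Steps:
P = 9/2 (P = 3 + (¼)*6 = 3 + 3/2 = 9/2 ≈ 4.5000)
U(g) = √(-3 + g)
k(m, c) = 1/(c + 2*I) (k(m, c) = 1/(√(-3 - 1) + c) = 1/(√(-4) + c) = 1/(2*I + c) = 1/(c + 2*I))
k(b(8), -221)*P = (9/2)/(-221 + 2*I) = ((-221 - 2*I)/48845)*(9/2) = 9*(-221 - 2*I)/97690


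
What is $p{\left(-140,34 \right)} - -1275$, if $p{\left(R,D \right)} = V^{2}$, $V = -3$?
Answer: $1284$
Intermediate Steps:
$p{\left(R,D \right)} = 9$ ($p{\left(R,D \right)} = \left(-3\right)^{2} = 9$)
$p{\left(-140,34 \right)} - -1275 = 9 - -1275 = 9 + 1275 = 1284$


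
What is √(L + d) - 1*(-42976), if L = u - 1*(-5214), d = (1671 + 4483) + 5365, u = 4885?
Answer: 42976 + 3*√2402 ≈ 43123.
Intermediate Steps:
d = 11519 (d = 6154 + 5365 = 11519)
L = 10099 (L = 4885 - 1*(-5214) = 4885 + 5214 = 10099)
√(L + d) - 1*(-42976) = √(10099 + 11519) - 1*(-42976) = √21618 + 42976 = 3*√2402 + 42976 = 42976 + 3*√2402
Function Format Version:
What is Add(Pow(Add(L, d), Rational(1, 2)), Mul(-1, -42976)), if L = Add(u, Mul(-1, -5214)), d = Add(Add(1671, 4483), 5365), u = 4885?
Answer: Add(42976, Mul(3, Pow(2402, Rational(1, 2)))) ≈ 43123.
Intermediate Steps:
d = 11519 (d = Add(6154, 5365) = 11519)
L = 10099 (L = Add(4885, Mul(-1, -5214)) = Add(4885, 5214) = 10099)
Add(Pow(Add(L, d), Rational(1, 2)), Mul(-1, -42976)) = Add(Pow(Add(10099, 11519), Rational(1, 2)), Mul(-1, -42976)) = Add(Pow(21618, Rational(1, 2)), 42976) = Add(Mul(3, Pow(2402, Rational(1, 2))), 42976) = Add(42976, Mul(3, Pow(2402, Rational(1, 2))))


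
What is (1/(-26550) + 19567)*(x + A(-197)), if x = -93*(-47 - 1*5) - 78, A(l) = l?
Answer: 2369457055289/26550 ≈ 8.9245e+7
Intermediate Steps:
x = 4758 (x = -93*(-47 - 5) - 78 = -93*(-52) - 78 = 4836 - 78 = 4758)
(1/(-26550) + 19567)*(x + A(-197)) = (1/(-26550) + 19567)*(4758 - 197) = (-1/26550 + 19567)*4561 = (519503849/26550)*4561 = 2369457055289/26550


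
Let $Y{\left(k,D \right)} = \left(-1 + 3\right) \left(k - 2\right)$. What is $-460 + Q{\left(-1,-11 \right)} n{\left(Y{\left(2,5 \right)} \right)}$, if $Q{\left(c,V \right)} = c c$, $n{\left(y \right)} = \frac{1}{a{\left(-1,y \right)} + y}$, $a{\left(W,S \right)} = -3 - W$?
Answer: $- \frac{921}{2} \approx -460.5$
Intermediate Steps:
$Y{\left(k,D \right)} = -4 + 2 k$ ($Y{\left(k,D \right)} = 2 \left(-2 + k\right) = -4 + 2 k$)
$n{\left(y \right)} = \frac{1}{-2 + y}$ ($n{\left(y \right)} = \frac{1}{\left(-3 - -1\right) + y} = \frac{1}{\left(-3 + 1\right) + y} = \frac{1}{-2 + y}$)
$Q{\left(c,V \right)} = c^{2}$
$-460 + Q{\left(-1,-11 \right)} n{\left(Y{\left(2,5 \right)} \right)} = -460 + \frac{\left(-1\right)^{2}}{-2 + \left(-4 + 2 \cdot 2\right)} = -460 + 1 \frac{1}{-2 + \left(-4 + 4\right)} = -460 + 1 \frac{1}{-2 + 0} = -460 + 1 \frac{1}{-2} = -460 + 1 \left(- \frac{1}{2}\right) = -460 - \frac{1}{2} = - \frac{921}{2}$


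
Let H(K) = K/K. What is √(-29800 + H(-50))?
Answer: 3*I*√3311 ≈ 172.62*I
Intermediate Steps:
H(K) = 1
√(-29800 + H(-50)) = √(-29800 + 1) = √(-29799) = 3*I*√3311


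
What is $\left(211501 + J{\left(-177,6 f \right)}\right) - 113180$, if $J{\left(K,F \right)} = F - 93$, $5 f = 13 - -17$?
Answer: $98264$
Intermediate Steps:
$f = 6$ ($f = \frac{13 - -17}{5} = \frac{13 + 17}{5} = \frac{1}{5} \cdot 30 = 6$)
$J{\left(K,F \right)} = -93 + F$
$\left(211501 + J{\left(-177,6 f \right)}\right) - 113180 = \left(211501 + \left(-93 + 6 \cdot 6\right)\right) - 113180 = \left(211501 + \left(-93 + 36\right)\right) - 113180 = \left(211501 - 57\right) - 113180 = 211444 - 113180 = 98264$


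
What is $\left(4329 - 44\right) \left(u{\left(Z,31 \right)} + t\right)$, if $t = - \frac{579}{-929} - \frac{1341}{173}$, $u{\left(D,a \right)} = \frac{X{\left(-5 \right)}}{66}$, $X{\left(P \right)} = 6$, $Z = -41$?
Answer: $- \frac{53310220625}{1767887} \approx -30155.0$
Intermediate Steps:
$u{\left(D,a \right)} = \frac{1}{11}$ ($u{\left(D,a \right)} = \frac{6}{66} = 6 \cdot \frac{1}{66} = \frac{1}{11}$)
$t = - \frac{1145622}{160717}$ ($t = \left(-579\right) \left(- \frac{1}{929}\right) - \frac{1341}{173} = \frac{579}{929} - \frac{1341}{173} = - \frac{1145622}{160717} \approx -7.1282$)
$\left(4329 - 44\right) \left(u{\left(Z,31 \right)} + t\right) = \left(4329 - 44\right) \left(\frac{1}{11} - \frac{1145622}{160717}\right) = 4285 \left(- \frac{12441125}{1767887}\right) = - \frac{53310220625}{1767887}$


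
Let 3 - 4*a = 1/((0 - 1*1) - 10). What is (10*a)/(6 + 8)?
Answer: 85/154 ≈ 0.55195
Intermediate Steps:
a = 17/22 (a = 3/4 - 1/(4*((0 - 1*1) - 10)) = 3/4 - 1/(4*((0 - 1) - 10)) = 3/4 - 1/(4*(-1 - 10)) = 3/4 - 1/4/(-11) = 3/4 - 1/4*(-1/11) = 3/4 + 1/44 = 17/22 ≈ 0.77273)
(10*a)/(6 + 8) = (10*(17/22))/(6 + 8) = (85/11)/14 = (85/11)*(1/14) = 85/154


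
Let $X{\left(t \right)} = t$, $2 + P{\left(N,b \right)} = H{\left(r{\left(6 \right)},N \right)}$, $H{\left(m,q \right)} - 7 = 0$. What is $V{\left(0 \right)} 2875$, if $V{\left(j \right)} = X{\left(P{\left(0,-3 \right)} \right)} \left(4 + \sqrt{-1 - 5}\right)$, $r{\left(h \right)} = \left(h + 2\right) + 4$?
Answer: $57500 + 14375 i \sqrt{6} \approx 57500.0 + 35211.0 i$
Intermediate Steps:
$r{\left(h \right)} = 6 + h$ ($r{\left(h \right)} = \left(2 + h\right) + 4 = 6 + h$)
$H{\left(m,q \right)} = 7$ ($H{\left(m,q \right)} = 7 + 0 = 7$)
$P{\left(N,b \right)} = 5$ ($P{\left(N,b \right)} = -2 + 7 = 5$)
$V{\left(j \right)} = 20 + 5 i \sqrt{6}$ ($V{\left(j \right)} = 5 \left(4 + \sqrt{-1 - 5}\right) = 5 \left(4 + \sqrt{-6}\right) = 5 \left(4 + i \sqrt{6}\right) = 20 + 5 i \sqrt{6}$)
$V{\left(0 \right)} 2875 = \left(20 + 5 i \sqrt{6}\right) 2875 = 57500 + 14375 i \sqrt{6}$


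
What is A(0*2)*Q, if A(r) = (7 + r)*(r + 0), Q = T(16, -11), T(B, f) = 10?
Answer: 0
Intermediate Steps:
Q = 10
A(r) = r*(7 + r) (A(r) = (7 + r)*r = r*(7 + r))
A(0*2)*Q = ((0*2)*(7 + 0*2))*10 = (0*(7 + 0))*10 = (0*7)*10 = 0*10 = 0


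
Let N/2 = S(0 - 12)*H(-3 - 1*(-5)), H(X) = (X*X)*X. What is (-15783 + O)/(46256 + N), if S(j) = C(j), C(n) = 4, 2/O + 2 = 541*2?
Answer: -8522819/25012800 ≈ -0.34074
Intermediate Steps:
O = 1/540 (O = 2/(-2 + 541*2) = 2/(-2 + 1082) = 2/1080 = 2*(1/1080) = 1/540 ≈ 0.0018519)
H(X) = X³ (H(X) = X²*X = X³)
S(j) = 4
N = 64 (N = 2*(4*(-3 - 1*(-5))³) = 2*(4*(-3 + 5)³) = 2*(4*2³) = 2*(4*8) = 2*32 = 64)
(-15783 + O)/(46256 + N) = (-15783 + 1/540)/(46256 + 64) = -8522819/540/46320 = -8522819/540*1/46320 = -8522819/25012800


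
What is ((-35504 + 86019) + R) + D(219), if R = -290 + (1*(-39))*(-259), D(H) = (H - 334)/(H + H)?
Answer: 26422673/438 ≈ 60326.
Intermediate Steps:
D(H) = (-334 + H)/(2*H) (D(H) = (-334 + H)/((2*H)) = (-334 + H)*(1/(2*H)) = (-334 + H)/(2*H))
R = 9811 (R = -290 - 39*(-259) = -290 + 10101 = 9811)
((-35504 + 86019) + R) + D(219) = ((-35504 + 86019) + 9811) + (½)*(-334 + 219)/219 = (50515 + 9811) + (½)*(1/219)*(-115) = 60326 - 115/438 = 26422673/438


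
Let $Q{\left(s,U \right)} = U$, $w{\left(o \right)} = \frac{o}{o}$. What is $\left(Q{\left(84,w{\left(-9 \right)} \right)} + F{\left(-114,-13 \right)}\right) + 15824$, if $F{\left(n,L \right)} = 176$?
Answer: $16001$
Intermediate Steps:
$w{\left(o \right)} = 1$
$\left(Q{\left(84,w{\left(-9 \right)} \right)} + F{\left(-114,-13 \right)}\right) + 15824 = \left(1 + 176\right) + 15824 = 177 + 15824 = 16001$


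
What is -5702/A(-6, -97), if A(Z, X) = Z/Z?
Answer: -5702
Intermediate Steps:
A(Z, X) = 1
-5702/A(-6, -97) = -5702/1 = -5702*1 = -5702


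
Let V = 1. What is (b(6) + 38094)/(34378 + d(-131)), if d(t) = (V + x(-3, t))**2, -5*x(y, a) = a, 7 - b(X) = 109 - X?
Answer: 474975/438973 ≈ 1.0820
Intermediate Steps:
b(X) = -102 + X (b(X) = 7 - (109 - X) = 7 + (-109 + X) = -102 + X)
x(y, a) = -a/5
d(t) = (1 - t/5)**2
(b(6) + 38094)/(34378 + d(-131)) = ((-102 + 6) + 38094)/(34378 + (-5 - 131)**2/25) = (-96 + 38094)/(34378 + (1/25)*(-136)**2) = 37998/(34378 + (1/25)*18496) = 37998/(34378 + 18496/25) = 37998/(877946/25) = 37998*(25/877946) = 474975/438973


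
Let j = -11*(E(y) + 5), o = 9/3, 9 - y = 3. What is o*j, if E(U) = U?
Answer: -363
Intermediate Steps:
y = 6 (y = 9 - 1*3 = 9 - 3 = 6)
o = 3 (o = 9*(1/3) = 3)
j = -121 (j = -11*(6 + 5) = -11*11 = -121)
o*j = 3*(-121) = -363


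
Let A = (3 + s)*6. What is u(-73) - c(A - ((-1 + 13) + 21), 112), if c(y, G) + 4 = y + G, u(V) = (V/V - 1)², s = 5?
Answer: -123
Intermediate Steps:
A = 48 (A = (3 + 5)*6 = 8*6 = 48)
u(V) = 0 (u(V) = (1 - 1)² = 0² = 0)
c(y, G) = -4 + G + y (c(y, G) = -4 + (y + G) = -4 + (G + y) = -4 + G + y)
u(-73) - c(A - ((-1 + 13) + 21), 112) = 0 - (-4 + 112 + (48 - ((-1 + 13) + 21))) = 0 - (-4 + 112 + (48 - (12 + 21))) = 0 - (-4 + 112 + (48 - 1*33)) = 0 - (-4 + 112 + (48 - 33)) = 0 - (-4 + 112 + 15) = 0 - 1*123 = 0 - 123 = -123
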